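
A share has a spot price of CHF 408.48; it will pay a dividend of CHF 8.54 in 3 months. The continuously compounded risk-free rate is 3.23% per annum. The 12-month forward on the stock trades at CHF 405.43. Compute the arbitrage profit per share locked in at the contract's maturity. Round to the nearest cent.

PV(dividends) I = 8.54·e^(−0.0323·3/12) = 8.4713
Fair forward F* = (S − I)·e^(rT) = (408.48 − 8.4713)·e^0.032300 = 400.0087 × 1.032827 = 413.1398
Market CHF 405.43 < fair 413.1398: forward underpriced → reverse cash-and-carry (short the stock, invest proceeds at r, pay the dividends, go long the forward).
Profit at T = |F_mkt − F*| = |405.43 − 413.1398| = CHF 7.71 per share

CHF 7.71 per share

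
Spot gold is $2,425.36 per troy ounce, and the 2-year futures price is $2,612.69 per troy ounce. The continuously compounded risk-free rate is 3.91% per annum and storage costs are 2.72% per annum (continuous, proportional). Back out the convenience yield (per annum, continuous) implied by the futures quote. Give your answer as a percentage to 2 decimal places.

F = S·e^((r+u−y)T) ⇒ (r+u−y) = ln(F/S)/T
ln(2612.69/2425.36) = 0.074400; /T ⇒ 0.037200
y = r + u − ln(F/S)/T = 0.0391 + 0.0272 − 0.037200 = 0.029100
y = 2.91%

2.91%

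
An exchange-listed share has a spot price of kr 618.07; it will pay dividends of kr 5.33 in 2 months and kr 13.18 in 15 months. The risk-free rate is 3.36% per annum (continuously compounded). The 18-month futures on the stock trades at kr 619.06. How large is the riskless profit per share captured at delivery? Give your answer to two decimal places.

PV(dividends) I = 5.33·e^(−0.0336·2/12) + 13.18·e^(−0.0336·15/12) = 17.9381
Fair futures F* = (S − I)·e^(rT) = (618.07 − 17.9381)·e^0.050400 = 600.1319 × 1.051692 = 631.1539
Market kr 619.06 < fair 631.1539: forward underpriced → reverse cash-and-carry (short the stock, invest proceeds at r, pay the dividends, go long the forward).
Profit at T = |F_mkt − F*| = |619.06 − 631.1539| = kr 12.09 per share

kr 12.09 per share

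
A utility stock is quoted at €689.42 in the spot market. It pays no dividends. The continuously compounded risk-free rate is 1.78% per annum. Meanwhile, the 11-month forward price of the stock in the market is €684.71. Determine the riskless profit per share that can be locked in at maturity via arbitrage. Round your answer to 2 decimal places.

€16.05 per share

Fair forward: F* = S·e^(carry·T), with carry = r = 0.0178
F* = 689.42 · e^(0.0178 × 11/12) = 689.42 · e^0.016317 = 689.42 × 1.016451 = €700.7616
Market €684.71 < fair €700.7616: forward underpriced → reverse cash-and-carry (short spot, go long the forward).
At maturity, profit = |F_mkt − F*| = |684.71 − 700.7616| = €16.05 per share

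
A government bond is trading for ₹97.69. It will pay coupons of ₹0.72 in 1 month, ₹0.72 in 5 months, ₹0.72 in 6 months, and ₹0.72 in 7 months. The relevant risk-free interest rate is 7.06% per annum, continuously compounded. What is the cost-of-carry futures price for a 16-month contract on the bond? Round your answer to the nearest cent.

PV(coupons) I = 0.72·e^(−0.0706·1/12) + 0.72·e^(−0.0706·5/12) + 0.72·e^(−0.0706·6/12) + 0.72·e^(−0.0706·7/12)
I = 0.7158 + 0.6991 + 0.6950 + 0.6910 = 2.8009
F = (S − I)·e^(rT) = (97.69 − 2.8009) · e^(0.0706·16/12)
= 94.8891 · e^0.094133 = 94.8891 × 1.098706 = ₹104.26

₹104.26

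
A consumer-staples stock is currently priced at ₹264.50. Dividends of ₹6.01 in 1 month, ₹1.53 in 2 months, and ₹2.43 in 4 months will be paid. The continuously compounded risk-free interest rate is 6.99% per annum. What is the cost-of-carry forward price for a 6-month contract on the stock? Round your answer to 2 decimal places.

PV(dividends) I = 6.01·e^(−0.0699·1/12) + 1.53·e^(−0.0699·2/12) + 2.43·e^(−0.0699·4/12)
I = 5.9751 + 1.5123 + 2.3740 = 9.8614
F = (S − I)·e^(rT) = (264.50 − 9.8614) · e^(0.0699·6/12)
= 254.6386 · e^0.034950 = 254.6386 × 1.035568 = ₹263.70

₹263.70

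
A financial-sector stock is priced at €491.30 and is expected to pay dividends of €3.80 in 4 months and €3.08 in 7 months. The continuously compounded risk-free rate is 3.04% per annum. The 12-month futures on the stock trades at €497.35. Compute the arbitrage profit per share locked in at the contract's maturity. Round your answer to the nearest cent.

€2.12 per share

PV(dividends) I = 3.80·e^(−0.0304·4/12) + 3.08·e^(−0.0304·7/12) = 6.7876
Fair futures F* = (S − I)·e^(rT) = (491.30 − 6.7876)·e^0.030400 = 484.5124 × 1.030867 = 499.4678
Market €497.35 < fair 499.4678: forward underpriced → reverse cash-and-carry (short the stock, invest proceeds at r, pay the dividends, go long the forward).
Profit at T = |F_mkt − F*| = |497.35 − 499.4678| = €2.12 per share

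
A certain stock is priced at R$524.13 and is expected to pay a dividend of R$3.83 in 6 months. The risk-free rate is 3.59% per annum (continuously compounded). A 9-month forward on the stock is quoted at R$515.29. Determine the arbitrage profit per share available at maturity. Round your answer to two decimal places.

R$19.28 per share

PV(dividends) I = 3.83·e^(−0.0359·6/12) = 3.7619
Fair forward F* = (S − I)·e^(rT) = (524.13 − 3.7619)·e^0.026925 = 520.3681 × 1.027291 = 534.5695
Market R$515.29 < fair 534.5695: forward underpriced → reverse cash-and-carry (short the stock, invest proceeds at r, pay the dividends, go long the forward).
Profit at T = |F_mkt − F*| = |515.29 − 534.5695| = R$19.28 per share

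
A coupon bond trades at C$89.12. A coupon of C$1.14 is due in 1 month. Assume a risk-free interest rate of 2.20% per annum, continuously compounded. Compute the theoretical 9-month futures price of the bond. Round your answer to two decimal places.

PV(coupons) I = 1.14·e^(−0.0220·1/12)
I = 1.1379
F = (S − I)·e^(rT) = (89.12 − 1.1379) · e^(0.0220·9/12)
= 87.9821 · e^0.016500 = 87.9821 × 1.016637 = C$89.45

C$89.45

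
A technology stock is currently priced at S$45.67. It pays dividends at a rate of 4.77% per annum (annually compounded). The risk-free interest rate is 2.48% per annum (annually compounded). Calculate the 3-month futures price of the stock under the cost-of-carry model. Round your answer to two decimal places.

F = S · (1+r)^T / (1+q)^T
= 45.67 × 1.006143 / 1.011717 = 45.67 × 0.994491
F = S$45.42

S$45.42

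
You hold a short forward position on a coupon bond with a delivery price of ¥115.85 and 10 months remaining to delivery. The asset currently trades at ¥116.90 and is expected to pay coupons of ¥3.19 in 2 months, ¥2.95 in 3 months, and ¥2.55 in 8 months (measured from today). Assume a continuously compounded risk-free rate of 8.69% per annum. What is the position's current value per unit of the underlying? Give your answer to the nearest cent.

-¥0.71

PV(remaining coupons) I = 3.19·e^(−0.0869·2/12) + 2.95·e^(−0.0869·3/12) + 2.55·e^(−0.0869·8/12) = 8.4372
Current forward F = (S − I)·e^(rT) = (116.90 − 8.4372)·e^(0.0869·10/12) = 108.4628 × 1.075103 = 116.6087
Value (long) = (F − K)·e^(−rT) = (116.6087 − 115.85) × 0.930143 = 0.7057
Short position value = −(long value) = -¥0.71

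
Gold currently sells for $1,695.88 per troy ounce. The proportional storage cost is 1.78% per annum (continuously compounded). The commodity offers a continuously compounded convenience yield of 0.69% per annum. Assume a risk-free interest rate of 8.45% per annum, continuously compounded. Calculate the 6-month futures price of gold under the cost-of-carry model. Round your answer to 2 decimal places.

$1,778.73 per troy ounce

Net carry = r + u − y = 0.0845 + 0.0178 − 0.0069 = 0.0954
F = S·e^((r+u−y)T) = 1695.88 · e^(0.0954 × 6/12) = 1695.88 · e^0.04770000
= 1695.88 × 1.04885595 = $1,778.73 per troy ounce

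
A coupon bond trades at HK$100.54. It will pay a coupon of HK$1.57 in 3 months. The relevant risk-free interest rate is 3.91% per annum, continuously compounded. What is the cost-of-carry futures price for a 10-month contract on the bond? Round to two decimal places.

HK$102.26

PV(coupons) I = 1.57·e^(−0.0391·3/12)
I = 1.5547
F = (S − I)·e^(rT) = (100.54 − 1.5547) · e^(0.0391·10/12)
= 98.9853 · e^0.032583 = 98.9853 × 1.033120 = HK$102.26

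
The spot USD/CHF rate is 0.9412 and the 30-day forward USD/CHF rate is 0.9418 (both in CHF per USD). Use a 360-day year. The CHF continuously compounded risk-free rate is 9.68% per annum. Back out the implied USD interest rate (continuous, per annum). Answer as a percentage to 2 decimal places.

F = S·e^((r_CHF − r_USD)T) ⇒ r_USD = r_CHF − ln(F/S)/T
ln(0.9418/0.9412) = 0.000637; /(30/360) = 0.007644
r_USD = 0.0968 − 0.007644 = 0.089156
r_USD = 8.92%

8.92%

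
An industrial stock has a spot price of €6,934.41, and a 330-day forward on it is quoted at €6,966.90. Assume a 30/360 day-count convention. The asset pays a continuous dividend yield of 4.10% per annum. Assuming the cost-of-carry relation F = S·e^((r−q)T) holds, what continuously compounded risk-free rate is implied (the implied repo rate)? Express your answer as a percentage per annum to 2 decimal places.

4.61%

From F = S·e^((r−q)T): (r − q) = ln(F/S)/T
ln(6966.90/6934.41) = ln(1.004685) = 0.004674
(r − q) = 0.004674 / (330/360) = 0.005099
r = ln(F/S)/T + q = 0.005099 + 0.0410 = 0.046099
r = 4.61%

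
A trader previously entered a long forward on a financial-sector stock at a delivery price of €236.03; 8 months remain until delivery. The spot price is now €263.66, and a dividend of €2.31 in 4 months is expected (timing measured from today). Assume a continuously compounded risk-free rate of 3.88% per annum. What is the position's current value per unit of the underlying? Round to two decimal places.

PV(remaining dividends) I = 2.31·e^(−0.0388·4/12) = 2.2803
Current forward F = (S − I)·e^(rT) = (263.66 − 2.2803)·e^(0.0388·8/12) = 261.3797 × 1.026204 = 268.2289
Value (long) = (F − K)·e^(−rT) = (268.2289 − 236.03) × 0.974465 = 31.3767
Value = €31.38

€31.38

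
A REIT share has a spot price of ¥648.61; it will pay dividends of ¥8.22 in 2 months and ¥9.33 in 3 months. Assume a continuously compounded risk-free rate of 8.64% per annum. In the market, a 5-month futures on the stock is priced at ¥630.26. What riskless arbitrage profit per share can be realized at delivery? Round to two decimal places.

¥24.26 per share

PV(dividends) I = 8.22·e^(−0.0864·2/12) + 9.33·e^(−0.0864·3/12) = 17.2331
Fair futures F* = (S − I)·e^(rT) = (648.61 − 17.2331)·e^0.036000 = 631.3769 × 1.036656 = 654.5207
Market ¥630.26 < fair 654.5207: forward underpriced → reverse cash-and-carry (short the stock, invest proceeds at r, pay the dividends, go long the forward).
Profit at T = |F_mkt − F*| = |630.26 − 654.5207| = ¥24.26 per share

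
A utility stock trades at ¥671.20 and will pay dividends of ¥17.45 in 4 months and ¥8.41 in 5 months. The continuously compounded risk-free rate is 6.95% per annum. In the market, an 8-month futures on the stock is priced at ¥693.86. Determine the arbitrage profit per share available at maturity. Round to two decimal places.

PV(dividends) I = 17.45·e^(−0.0695·4/12) + 8.41·e^(−0.0695·5/12) = 25.2203
Fair futures F* = (S − I)·e^(rT) = (671.20 − 25.2203)·e^0.046333 = 645.9797 × 1.047423 = 676.6140
Market ¥693.86 > fair 676.6140: forward overpriced → cash-and-carry (borrow at r, buy the stock and collect the dividends, short the forward).
Profit at T = |F_mkt − F*| = |693.86 − 676.6140| = ¥17.25 per share

¥17.25 per share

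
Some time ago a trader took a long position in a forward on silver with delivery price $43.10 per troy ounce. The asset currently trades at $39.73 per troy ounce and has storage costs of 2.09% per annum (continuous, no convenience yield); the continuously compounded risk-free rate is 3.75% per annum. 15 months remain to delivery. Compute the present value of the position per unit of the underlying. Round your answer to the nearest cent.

Current fair forward for the remaining 15 months: F = S·e^((r + u)·T), (r + u) = 0.0375 + 0.0209 = 0.0584
F = 39.73 · e^(0.0584 × 15/12) = 39.73 × 1.075731 = 42.7388
Value of long forward = (F − K)·e^(−rT) = (42.7388 − 43.10) · e^(−0.0375·15/12)
= -0.3612 × 0.954207 = -0.34

-$0.34 per troy ounce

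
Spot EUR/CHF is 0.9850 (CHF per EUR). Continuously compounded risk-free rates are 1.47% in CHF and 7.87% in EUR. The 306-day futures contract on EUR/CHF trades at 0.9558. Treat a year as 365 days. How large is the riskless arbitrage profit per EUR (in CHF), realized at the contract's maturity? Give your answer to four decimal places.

0.0223 per EUR (in CHF)

Fair futures: F* = S·e^(carry·T), with carry = (r_CHF − r_EUR) = 0.0147 − 0.0787 = -0.0640
F* = 0.9850 · e^(-0.0640 × 306/365) = 0.9850 · e^-0.053655 = 0.9850 × 0.947759 = 0.9335
Market 0.9558 > fair 0.9335: forward overpriced → cash-and-carry (buy spot, short the forward).
At maturity, profit = |F_mkt − F*| = |0.9558 − 0.9335| = 0.0223 per EUR (in CHF)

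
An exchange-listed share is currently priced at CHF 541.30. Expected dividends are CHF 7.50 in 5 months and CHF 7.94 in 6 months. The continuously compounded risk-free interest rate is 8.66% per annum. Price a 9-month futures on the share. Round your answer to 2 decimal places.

CHF 561.79

PV(dividends) I = 7.50·e^(−0.0866·5/12) + 7.94·e^(−0.0866·6/12)
I = 7.2342 + 7.6035 = 14.8377
F = (S − I)·e^(rT) = (541.30 − 14.8377) · e^(0.0866·9/12)
= 526.4623 · e^0.064950 = 526.4623 × 1.067106 = CHF 561.79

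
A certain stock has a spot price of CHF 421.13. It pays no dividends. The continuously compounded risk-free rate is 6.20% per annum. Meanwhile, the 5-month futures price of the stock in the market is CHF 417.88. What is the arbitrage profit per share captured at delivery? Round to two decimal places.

Fair futures: F* = S·e^(carry·T), with carry = r = 0.0620
F* = 421.13 · e^(0.0620 × 5/12) = 421.13 · e^0.025833 = 421.13 × 1.026170 = CHF 432.1510
Market CHF 417.88 < fair CHF 432.1510: forward underpriced → reverse cash-and-carry (short spot, go long the forward).
At maturity, profit = |F_mkt − F*| = |417.88 − 432.1510| = CHF 14.27 per share

CHF 14.27 per share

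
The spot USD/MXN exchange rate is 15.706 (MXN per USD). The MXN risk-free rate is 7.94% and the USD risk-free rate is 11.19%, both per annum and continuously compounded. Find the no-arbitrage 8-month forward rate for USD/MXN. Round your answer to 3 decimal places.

F = S·e^((r_MXN − r_USD)T) = 15.706 · e^((0.0794 − 0.1119) × 8/12)
= 15.706 · e^-0.021667 = 15.706 × 0.978566
F = 15.369 MXN per USD

15.369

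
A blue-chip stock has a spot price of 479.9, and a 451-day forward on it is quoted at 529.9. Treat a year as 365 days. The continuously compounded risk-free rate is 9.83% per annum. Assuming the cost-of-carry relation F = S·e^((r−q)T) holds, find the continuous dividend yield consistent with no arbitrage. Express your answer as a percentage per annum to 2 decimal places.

1.81%

From F = S·e^((r−q)T): (r − q) = ln(F/S)/T
ln(529.9/479.9) = ln(1.104188) = 0.099110
(r − q) = 0.099110 / (451/365) = 0.080211
q = r − ln(F/S)/T = 0.0983 − 0.080211 = 0.018089
q = 1.81%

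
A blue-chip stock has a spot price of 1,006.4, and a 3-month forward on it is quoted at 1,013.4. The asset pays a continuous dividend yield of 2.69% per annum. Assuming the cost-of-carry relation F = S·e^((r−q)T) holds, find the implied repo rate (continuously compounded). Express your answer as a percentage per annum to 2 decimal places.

5.46%

From F = S·e^((r−q)T): (r − q) = ln(F/S)/T
ln(1013.4/1006.4) = ln(1.006955) = 0.006931
(r − q) = 0.006931 / (3/12) = 0.027724
r = ln(F/S)/T + q = 0.027724 + 0.0269 = 0.054624
r = 5.46%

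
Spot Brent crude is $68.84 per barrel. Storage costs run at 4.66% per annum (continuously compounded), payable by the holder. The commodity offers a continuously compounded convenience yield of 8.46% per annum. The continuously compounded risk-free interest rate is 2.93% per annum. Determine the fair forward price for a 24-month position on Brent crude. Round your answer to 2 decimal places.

$67.65 per barrel

Net carry = r + u − y = 0.0293 + 0.0466 − 0.0846 = -0.0087
F = S·e^((r+u−y)T) = 68.84 · e^(-0.0087 × 24/12) = 68.84 · e^-0.017400
= 68.84 × 0.982751 = $67.65 per barrel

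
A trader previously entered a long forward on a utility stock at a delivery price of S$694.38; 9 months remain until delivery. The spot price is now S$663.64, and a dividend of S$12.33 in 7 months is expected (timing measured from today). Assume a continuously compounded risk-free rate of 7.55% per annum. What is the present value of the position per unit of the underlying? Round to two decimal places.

-S$4.31

PV(remaining dividends) I = 12.33·e^(−0.0755·7/12) = 11.7988
Current forward F = (S − I)·e^(rT) = (663.64 − 11.7988)·e^(0.0755·9/12) = 651.8412 × 1.058259 = 689.8168
Value (long) = (F − K)·e^(−rT) = (689.8168 − 694.38) × 0.944948 = -4.3120
Value = -S$4.31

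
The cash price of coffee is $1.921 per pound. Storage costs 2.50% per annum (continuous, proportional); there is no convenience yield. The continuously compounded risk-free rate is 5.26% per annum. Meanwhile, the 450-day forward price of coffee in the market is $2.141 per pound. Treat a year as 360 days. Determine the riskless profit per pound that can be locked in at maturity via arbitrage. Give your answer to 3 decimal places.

$0.024 per pound

Fair forward: F* = S·e^(carry·T), with carry = (r + u) = 0.0526 + 0.0250 = 0.0776
F* = 1.921 · e^(0.0776 × 450/360) = 1.921 · e^0.097000 = 1.921 × 1.101860 = $2.1167
Market $2.141 > fair $2.1167: forward overpriced → cash-and-carry (buy spot, short the forward).
At maturity, profit = |F_mkt − F*| = |2.141 − 2.1167| = $0.024 per pound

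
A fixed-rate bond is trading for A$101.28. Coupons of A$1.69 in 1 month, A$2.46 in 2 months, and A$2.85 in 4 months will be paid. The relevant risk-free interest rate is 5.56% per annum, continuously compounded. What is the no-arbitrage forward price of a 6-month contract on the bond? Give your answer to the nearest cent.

PV(coupons) I = 1.69·e^(−0.0556·1/12) + 2.46·e^(−0.0556·2/12) + 2.85·e^(−0.0556·4/12)
I = 1.6822 + 2.4373 + 2.7977 = 6.9172
F = (S − I)·e^(rT) = (101.28 − 6.9172) · e^(0.0556·6/12)
= 94.3628 · e^0.027800 = 94.3628 × 1.028190 = A$97.02

A$97.02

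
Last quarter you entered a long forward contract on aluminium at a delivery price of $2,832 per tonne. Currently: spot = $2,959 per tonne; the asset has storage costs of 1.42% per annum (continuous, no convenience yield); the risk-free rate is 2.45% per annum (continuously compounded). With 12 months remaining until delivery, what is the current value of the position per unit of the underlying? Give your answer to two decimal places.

Current fair forward for the remaining 12 months: F = S·e^((r + u)·T), (r + u) = 0.0245 + 0.0142 = 0.0387
F = 2959 · e^(0.0387 × 12/12) = 2959 × 1.03945860 = 3075.7580
Value of long forward = (F − K)·e^(−rT) = (3075.7580 − 2832) · e^(−0.0245·12/12)
= 243.7580 × 0.97579769 = 237.86

$237.86 per tonne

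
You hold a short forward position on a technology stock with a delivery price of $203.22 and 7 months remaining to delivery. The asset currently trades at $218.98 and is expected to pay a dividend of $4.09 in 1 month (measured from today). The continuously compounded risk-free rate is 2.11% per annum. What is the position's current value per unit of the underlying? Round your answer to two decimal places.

PV(remaining dividends) I = 4.09·e^(−0.0211·1/12) = 4.0828
Current forward F = (S − I)·e^(rT) = (218.98 − 4.0828)·e^(0.0211·7/12) = 214.8972 × 1.012384 = 217.5585
Value (long) = (F − K)·e^(−rT) = (217.5585 − 203.22) × 0.987767 = 14.1631
Short position value = −(long value) = -$14.16

-$14.16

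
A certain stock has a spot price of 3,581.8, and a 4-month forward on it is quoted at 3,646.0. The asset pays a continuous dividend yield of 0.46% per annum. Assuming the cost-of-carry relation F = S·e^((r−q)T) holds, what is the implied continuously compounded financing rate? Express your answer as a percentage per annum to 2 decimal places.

From F = S·e^((r−q)T): (r − q) = ln(F/S)/T
ln(3646.0/3581.8) = ln(1.017924) = 0.017765
(r − q) = 0.017765 / (4/12) = 0.053295
r = ln(F/S)/T + q = 0.053295 + 0.0046 = 0.057895
r = 5.79%

5.79%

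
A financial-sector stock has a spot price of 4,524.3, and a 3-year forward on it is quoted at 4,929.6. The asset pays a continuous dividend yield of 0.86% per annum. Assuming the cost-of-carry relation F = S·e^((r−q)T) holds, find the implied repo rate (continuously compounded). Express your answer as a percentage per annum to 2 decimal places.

From F = S·e^((r−q)T): (r − q) = ln(F/S)/T
ln(4929.6/4524.3) = ln(1.089583) = 0.085795
(r − q) = 0.085795 / (3) = 0.028598
r = ln(F/S)/T + q = 0.028598 + 0.0086 = 0.037198
r = 3.72%

3.72%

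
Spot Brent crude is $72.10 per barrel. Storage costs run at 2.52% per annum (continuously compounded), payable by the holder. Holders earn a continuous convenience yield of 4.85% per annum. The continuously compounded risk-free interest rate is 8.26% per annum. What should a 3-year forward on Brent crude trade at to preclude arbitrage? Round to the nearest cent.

$86.14 per barrel

Net carry = r + u − y = 0.0826 + 0.0252 − 0.0485 = 0.0593
F = S·e^((r+u−y)T) = 72.10 · e^(0.0593 × 3) = 72.10 · e^0.177900
= 72.10 × 1.194706 = $86.14 per barrel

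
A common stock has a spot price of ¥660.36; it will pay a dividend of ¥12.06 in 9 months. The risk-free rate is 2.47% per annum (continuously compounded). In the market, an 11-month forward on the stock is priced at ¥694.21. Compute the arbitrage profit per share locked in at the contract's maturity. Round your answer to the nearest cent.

¥30.84 per share

PV(dividends) I = 12.06·e^(−0.0247·9/12) = 11.8386
Fair forward F* = (S − I)·e^(rT) = (660.36 − 11.8386)·e^0.022642 = 648.5214 × 1.022900 = 663.3725
Market ¥694.21 > fair 663.3725: forward overpriced → cash-and-carry (borrow at r, buy the stock and collect the dividends, short the forward).
Profit at T = |F_mkt − F*| = |694.21 − 663.3725| = ¥30.84 per share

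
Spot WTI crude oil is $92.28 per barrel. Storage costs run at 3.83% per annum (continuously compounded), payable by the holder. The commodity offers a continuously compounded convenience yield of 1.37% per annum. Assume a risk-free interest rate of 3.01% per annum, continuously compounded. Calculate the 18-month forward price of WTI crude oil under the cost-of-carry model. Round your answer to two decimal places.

$100.17 per barrel

Net carry = r + u − y = 0.0301 + 0.0383 − 0.0137 = 0.0547
F = S·e^((r+u−y)T) = 92.28 · e^(0.0547 × 18/12) = 92.28 · e^0.082050
= 92.28 × 1.085510 = $100.17 per barrel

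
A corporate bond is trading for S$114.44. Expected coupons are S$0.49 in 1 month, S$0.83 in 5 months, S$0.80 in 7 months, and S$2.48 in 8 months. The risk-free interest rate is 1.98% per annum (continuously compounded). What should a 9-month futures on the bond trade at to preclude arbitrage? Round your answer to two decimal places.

S$111.53

PV(coupons) I = 0.49·e^(−0.0198·1/12) + 0.83·e^(−0.0198·5/12) + 0.80·e^(−0.0198·7/12) + 2.48·e^(−0.0198·8/12)
I = 0.4892 + 0.8232 + 0.7908 + 2.4475 = 4.5507
F = (S − I)·e^(rT) = (114.44 − 4.5507) · e^(0.0198·9/12)
= 109.8893 · e^0.014850 = 109.8893 × 1.014961 = S$111.53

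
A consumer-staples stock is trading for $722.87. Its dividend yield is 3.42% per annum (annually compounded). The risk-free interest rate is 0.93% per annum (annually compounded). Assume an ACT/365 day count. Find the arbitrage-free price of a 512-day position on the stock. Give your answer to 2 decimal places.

F = S · (1+r)^T / (1+q)^T
= 722.87 × 1.013070 / 1.048302 = 722.87 × 0.966391
F = $698.58

$698.58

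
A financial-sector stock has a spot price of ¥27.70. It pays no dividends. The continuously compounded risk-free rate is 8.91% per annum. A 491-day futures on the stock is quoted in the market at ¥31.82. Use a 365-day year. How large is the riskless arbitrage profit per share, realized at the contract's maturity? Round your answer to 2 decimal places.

¥0.59 per share

Fair futures: F* = S·e^(carry·T), with carry = r = 0.0891
F* = 27.70 · e^(0.0891 × 491/365) = 27.70 · e^0.119858 = 27.70 × 1.127337 = ¥31.2272
Market ¥31.82 > fair ¥31.2272: forward overpriced → cash-and-carry (buy spot, short the forward).
At maturity, profit = |F_mkt − F*| = |31.82 − 31.2272| = ¥0.59 per share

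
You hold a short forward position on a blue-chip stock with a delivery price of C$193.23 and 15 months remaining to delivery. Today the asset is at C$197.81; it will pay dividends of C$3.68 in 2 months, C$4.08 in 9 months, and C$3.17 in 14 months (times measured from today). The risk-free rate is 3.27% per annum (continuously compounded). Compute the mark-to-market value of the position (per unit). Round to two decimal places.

PV(remaining dividends) I = 3.68·e^(−0.0327·2/12) + 4.08·e^(−0.0327·9/12) + 3.17·e^(−0.0327·14/12) = 10.6925
Current forward F = (S − I)·e^(rT) = (197.81 − 10.6925)·e^(0.0327·15/12) = 187.1175 × 1.041722 = 194.9244
Value (long) = (F − K)·e^(−rT) = (194.9244 − 193.23) × 0.959949 = 1.6265
Short position value = −(long value) = -C$1.63

-C$1.63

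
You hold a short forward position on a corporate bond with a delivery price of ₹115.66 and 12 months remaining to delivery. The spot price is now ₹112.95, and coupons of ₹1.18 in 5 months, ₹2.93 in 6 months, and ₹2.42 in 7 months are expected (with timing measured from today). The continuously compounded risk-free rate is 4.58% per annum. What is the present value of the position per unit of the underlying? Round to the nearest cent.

PV(remaining coupons) I = 1.18·e^(−0.0458·5/12) + 2.93·e^(−0.0458·6/12) + 2.42·e^(−0.0458·7/12) = 6.3776
Current forward F = (S − I)·e^(rT) = (112.95 − 6.3776)·e^(0.0458·12/12) = 106.5724 × 1.046865 = 111.5669
Value (long) = (F − K)·e^(−rT) = (111.5669 − 115.66) × 0.955233 = -3.9099
Short position value = −(long value) = ₹3.91

₹3.91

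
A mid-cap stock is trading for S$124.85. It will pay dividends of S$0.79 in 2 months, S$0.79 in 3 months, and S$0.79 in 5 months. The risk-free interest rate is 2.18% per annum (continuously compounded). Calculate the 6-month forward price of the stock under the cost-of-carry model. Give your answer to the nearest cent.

PV(dividends) I = 0.79·e^(−0.0218·2/12) + 0.79·e^(−0.0218·3/12) + 0.79·e^(−0.0218·5/12)
I = 0.7871 + 0.7857 + 0.7829 = 2.3557
F = (S − I)·e^(rT) = (124.85 − 2.3557) · e^(0.0218·6/12)
= 122.4943 · e^0.010900 = 122.4943 × 1.010960 = S$123.84

S$123.84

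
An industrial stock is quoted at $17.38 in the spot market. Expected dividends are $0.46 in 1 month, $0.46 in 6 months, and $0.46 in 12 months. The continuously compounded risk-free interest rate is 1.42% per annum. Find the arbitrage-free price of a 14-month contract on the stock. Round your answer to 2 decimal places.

PV(dividends) I = 0.46·e^(−0.0142·1/12) + 0.46·e^(−0.0142·6/12) + 0.46·e^(−0.0142·12/12)
I = 0.4595 + 0.4567 + 0.4535 = 1.3697
F = (S − I)·e^(rT) = (17.38 − 1.3697) · e^(0.0142·14/12)
= 16.0103 · e^0.016567 = 16.0103 × 1.016705 = $16.28

$16.28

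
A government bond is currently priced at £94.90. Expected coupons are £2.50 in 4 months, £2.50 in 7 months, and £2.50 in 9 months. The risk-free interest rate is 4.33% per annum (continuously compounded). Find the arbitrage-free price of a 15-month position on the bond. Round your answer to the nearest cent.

PV(coupons) I = 2.50·e^(−0.0433·4/12) + 2.50·e^(−0.0433·7/12) + 2.50·e^(−0.0433·9/12)
I = 2.4642 + 2.4376 + 2.4201 = 7.3219
F = (S − I)·e^(rT) = (94.90 − 7.3219) · e^(0.0433·15/12)
= 87.5781 · e^0.054125 = 87.5781 × 1.055617 = £92.45

£92.45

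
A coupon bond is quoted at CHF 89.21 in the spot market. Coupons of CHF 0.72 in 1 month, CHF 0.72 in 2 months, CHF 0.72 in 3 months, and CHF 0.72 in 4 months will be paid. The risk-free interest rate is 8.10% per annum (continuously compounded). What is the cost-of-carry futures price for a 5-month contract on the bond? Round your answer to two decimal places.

PV(coupons) I = 0.72·e^(−0.0810·1/12) + 0.72·e^(−0.0810·2/12) + 0.72·e^(−0.0810·3/12) + 0.72·e^(−0.0810·4/12)
I = 0.7152 + 0.7103 + 0.7056 + 0.7008 = 2.8319
F = (S − I)·e^(rT) = (89.21 − 2.8319) · e^(0.0810·5/12)
= 86.3781 · e^0.033750 = 86.3781 × 1.034326 = CHF 89.34

CHF 89.34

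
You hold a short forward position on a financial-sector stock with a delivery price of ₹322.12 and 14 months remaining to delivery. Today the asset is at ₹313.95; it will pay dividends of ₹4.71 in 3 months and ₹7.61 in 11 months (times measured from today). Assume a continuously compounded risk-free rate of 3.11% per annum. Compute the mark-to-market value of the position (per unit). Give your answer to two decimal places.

₹8.76

PV(remaining dividends) I = 4.71·e^(−0.0311·3/12) + 7.61·e^(−0.0311·11/12) = 12.0696
Current forward F = (S − I)·e^(rT) = (313.95 − 12.0696)·e^(0.0311·14/12) = 301.8804 × 1.036950 = 313.0349
Value (long) = (F − K)·e^(−rT) = (313.0349 − 322.12) × 0.964367 = -8.7614
Short position value = −(long value) = ₹8.76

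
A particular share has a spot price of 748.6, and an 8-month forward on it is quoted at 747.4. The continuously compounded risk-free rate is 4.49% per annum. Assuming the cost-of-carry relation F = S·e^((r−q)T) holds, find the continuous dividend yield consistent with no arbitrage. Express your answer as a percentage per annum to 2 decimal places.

From F = S·e^((r−q)T): (r − q) = ln(F/S)/T
ln(747.4/748.6) = ln(0.998397) = -0.001604
(r − q) = -0.001604 / (8/12) = -0.002406
q = r − ln(F/S)/T = 0.0449 + 0.002406 = 0.047306
q = 4.73%

4.73%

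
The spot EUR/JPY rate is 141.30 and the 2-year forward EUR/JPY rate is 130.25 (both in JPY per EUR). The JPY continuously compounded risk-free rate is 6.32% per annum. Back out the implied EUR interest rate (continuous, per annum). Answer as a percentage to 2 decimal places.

10.39%

F = S·e^((r_JPY − r_EUR)T) ⇒ r_EUR = r_JPY − ln(F/S)/T
ln(130.25/141.30) = -0.081430; /(2) = -0.040715
r_EUR = 0.0632 + 0.040715 = 0.103915
r_EUR = 10.39%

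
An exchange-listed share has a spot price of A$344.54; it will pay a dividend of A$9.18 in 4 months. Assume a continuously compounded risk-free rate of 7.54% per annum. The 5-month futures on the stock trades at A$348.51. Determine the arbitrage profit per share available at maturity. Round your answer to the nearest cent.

PV(dividends) I = 9.18·e^(−0.0754·4/12) = 8.9522
Fair futures F* = (S − I)·e^(rT) = (344.54 − 8.9522)·e^0.031417 = 335.5878 × 1.031916 = 346.2984
Market A$348.51 > fair 346.2984: forward overpriced → cash-and-carry (borrow at r, buy the stock and collect the dividends, short the forward).
Profit at T = |F_mkt − F*| = |348.51 − 346.2984| = A$2.21 per share

A$2.21 per share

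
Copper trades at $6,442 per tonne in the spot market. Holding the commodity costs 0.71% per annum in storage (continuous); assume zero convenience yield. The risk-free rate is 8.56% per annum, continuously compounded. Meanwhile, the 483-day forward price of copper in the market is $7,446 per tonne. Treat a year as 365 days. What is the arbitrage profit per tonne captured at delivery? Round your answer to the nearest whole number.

Fair forward: F* = S·e^(carry·T), with carry = (r + u) = 0.0856 + 0.0071 = 0.0927
F* = 6442 · e^(0.0927 × 483/365) = 6442 · e^0.122669 = 6442 × 1.130510 = $7282.7454
Market $7446 > fair $7282.7454: forward overpriced → cash-and-carry (buy spot, short the forward).
At maturity, profit = |F_mkt − F*| = |7446 − 7282.7454| = $163 per tonne

$163 per tonne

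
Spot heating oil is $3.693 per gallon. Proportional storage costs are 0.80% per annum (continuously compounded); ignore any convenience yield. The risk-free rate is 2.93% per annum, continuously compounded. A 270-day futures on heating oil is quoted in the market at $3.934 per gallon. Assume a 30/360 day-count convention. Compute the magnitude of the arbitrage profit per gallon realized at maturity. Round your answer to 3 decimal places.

Fair futures: F* = S·e^(carry·T), with carry = (r + u) = 0.0293 + 0.0080 = 0.0373
F* = 3.693 · e^(0.0373 × 270/360) = 3.693 · e^0.027975 = 3.693 × 1.028370 = $3.7978
Market $3.934 > fair $3.7978: forward overpriced → cash-and-carry (buy spot, short the forward).
At maturity, profit = |F_mkt − F*| = |3.934 − 3.7978| = $0.136 per gallon

$0.136 per gallon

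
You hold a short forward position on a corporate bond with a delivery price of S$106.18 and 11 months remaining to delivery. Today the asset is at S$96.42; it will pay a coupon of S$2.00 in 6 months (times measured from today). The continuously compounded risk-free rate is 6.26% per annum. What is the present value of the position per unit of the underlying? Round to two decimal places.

S$5.78

PV(remaining coupons) I = 2.00·e^(−0.0626·6/12) = 1.9384
Current forward F = (S − I)·e^(rT) = (96.42 − 1.9384)·e^(0.0626·11/12) = 94.4816 × 1.059062 = 100.0619
Value (long) = (F − K)·e^(−rT) = (100.0619 − 106.18) × 0.944232 = -5.7769
Short position value = −(long value) = S$5.78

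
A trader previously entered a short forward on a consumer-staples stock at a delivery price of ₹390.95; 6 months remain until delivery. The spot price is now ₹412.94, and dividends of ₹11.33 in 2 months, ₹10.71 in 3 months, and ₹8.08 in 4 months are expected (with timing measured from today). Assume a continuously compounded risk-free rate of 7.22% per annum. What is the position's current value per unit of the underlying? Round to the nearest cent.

-₹6.25

PV(remaining dividends) I = 11.33·e^(−0.0722·2/12) + 10.71·e^(−0.0722·3/12) + 8.08·e^(−0.0722·4/12) = 29.6008
Current forward F = (S − I)·e^(rT) = (412.94 − 29.6008)·e^(0.0722·6/12) = 383.3392 × 1.036760 = 397.4307
Value (long) = (F − K)·e^(−rT) = (397.4307 − 390.95) × 0.964544 = 6.2509
Short position value = −(long value) = -₹6.25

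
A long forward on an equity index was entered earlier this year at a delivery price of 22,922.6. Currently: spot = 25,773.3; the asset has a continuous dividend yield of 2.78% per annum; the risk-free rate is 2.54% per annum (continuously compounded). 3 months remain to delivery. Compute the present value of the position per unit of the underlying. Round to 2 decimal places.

2817.29

Current fair forward for the remaining 3 months: F = S·e^((r − q)·T), (r − q) = 0.0254 − 0.0278 = -0.0024
F = 25773.3 · e^(-0.0024 × 3/12) = 25773.3 × 0.99940018 = 25757.8407
Value of long forward = (F − K)·e^(−rT) = (25757.8407 − 22922.6) · e^(−0.0254·3/12)
= 2835.2407 × 0.99367012 = 2817.29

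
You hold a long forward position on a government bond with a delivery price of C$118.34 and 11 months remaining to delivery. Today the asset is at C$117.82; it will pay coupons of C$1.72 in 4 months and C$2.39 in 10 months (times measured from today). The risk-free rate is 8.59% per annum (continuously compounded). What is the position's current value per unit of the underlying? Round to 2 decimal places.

C$4.54

PV(remaining coupons) I = 1.72·e^(−0.0859·4/12) + 2.39·e^(−0.0859·10/12) = 3.8963
Current forward F = (S − I)·e^(rT) = (117.82 − 3.8963)·e^(0.0859·11/12) = 113.9237 × 1.081925 = 123.2569
Value (long) = (F − K)·e^(−rT) = (123.2569 − 118.34) × 0.924279 = 4.5446
Value = C$4.54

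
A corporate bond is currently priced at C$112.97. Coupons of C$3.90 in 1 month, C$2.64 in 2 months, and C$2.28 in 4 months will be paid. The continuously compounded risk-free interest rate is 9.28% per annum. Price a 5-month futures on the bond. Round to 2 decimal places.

C$108.40

PV(coupons) I = 3.90·e^(−0.0928·1/12) + 2.64·e^(−0.0928·2/12) + 2.28·e^(−0.0928·4/12)
I = 3.8700 + 2.5995 + 2.2106 = 8.6801
F = (S − I)·e^(rT) = (112.97 − 8.6801) · e^(0.0928·5/12)
= 104.2899 · e^0.038667 = 104.2899 × 1.039424 = C$108.40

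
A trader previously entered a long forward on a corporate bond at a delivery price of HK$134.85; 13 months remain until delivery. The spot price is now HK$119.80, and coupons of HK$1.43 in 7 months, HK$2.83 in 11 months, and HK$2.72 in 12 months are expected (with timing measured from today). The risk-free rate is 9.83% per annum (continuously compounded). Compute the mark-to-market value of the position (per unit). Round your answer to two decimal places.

-HK$7.83

PV(remaining coupons) I = 1.43·e^(−0.0983·7/12) + 2.83·e^(−0.0983·11/12) + 2.72·e^(−0.0983·12/12) = 6.4018
Current forward F = (S − I)·e^(rT) = (119.80 − 6.4018)·e^(0.0983·13/12) = 113.3982 × 1.112369 = 126.1406
Value (long) = (F − K)·e^(−rT) = (126.1406 − 134.85) × 0.898983 = -7.8296
Value = -HK$7.83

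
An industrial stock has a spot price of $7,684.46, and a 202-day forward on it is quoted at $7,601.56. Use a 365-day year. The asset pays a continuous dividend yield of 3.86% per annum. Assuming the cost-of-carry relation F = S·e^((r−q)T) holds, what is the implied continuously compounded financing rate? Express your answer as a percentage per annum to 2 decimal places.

From F = S·e^((r−q)T): (r − q) = ln(F/S)/T
ln(7601.56/7684.46) = ln(0.989212) = -0.010847
(r − q) = -0.010847 / (202/365) = -0.019600
r = ln(F/S)/T + q = -0.019600 + 0.0386 = 0.019000
r = 1.90%

1.90%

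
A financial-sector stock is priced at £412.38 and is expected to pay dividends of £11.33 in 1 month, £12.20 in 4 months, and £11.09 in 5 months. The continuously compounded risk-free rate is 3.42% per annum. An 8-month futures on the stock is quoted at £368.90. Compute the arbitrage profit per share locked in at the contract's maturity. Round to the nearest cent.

PV(dividends) I = 11.33·e^(−0.0342·1/12) + 12.20·e^(−0.0342·4/12) + 11.09·e^(−0.0342·5/12) = 34.2926
Fair futures F* = (S − I)·e^(rT) = (412.38 − 34.2926)·e^0.022800 = 378.0874 × 1.023062 = 386.8069
Market £368.90 < fair 386.8069: forward underpriced → reverse cash-and-carry (short the stock, invest proceeds at r, pay the dividends, go long the forward).
Profit at T = |F_mkt − F*| = |368.90 − 386.8069| = £17.91 per share

£17.91 per share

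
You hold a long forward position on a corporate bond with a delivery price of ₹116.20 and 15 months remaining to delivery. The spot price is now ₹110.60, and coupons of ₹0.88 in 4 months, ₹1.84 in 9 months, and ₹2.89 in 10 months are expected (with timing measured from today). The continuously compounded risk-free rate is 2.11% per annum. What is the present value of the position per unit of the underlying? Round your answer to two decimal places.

PV(remaining coupons) I = 0.88·e^(−0.0211·4/12) + 1.84·e^(−0.0211·9/12) + 2.89·e^(−0.0211·10/12) = 5.5246
Current forward F = (S − I)·e^(rT) = (110.60 − 5.5246)·e^(0.0211·15/12) = 105.0754 × 1.026726 = 107.8836
Value (long) = (F − K)·e^(−rT) = (107.8836 − 116.20) × 0.973970 = -8.0999
Value = -₹8.10

-₹8.10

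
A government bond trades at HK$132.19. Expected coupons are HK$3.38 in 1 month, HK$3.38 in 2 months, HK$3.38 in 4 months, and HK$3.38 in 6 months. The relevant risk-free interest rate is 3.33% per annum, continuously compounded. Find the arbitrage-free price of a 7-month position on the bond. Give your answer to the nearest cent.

PV(coupons) I = 3.38·e^(−0.0333·1/12) + 3.38·e^(−0.0333·2/12) + 3.38·e^(−0.0333·4/12) + 3.38·e^(−0.0333·6/12)
I = 3.3706 + 3.3613 + 3.3427 + 3.3242 = 13.3988
F = (S − I)·e^(rT) = (132.19 − 13.3988) · e^(0.0333·7/12)
= 118.7912 · e^0.019425 = 118.7912 × 1.019615 = HK$121.12

HK$121.12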